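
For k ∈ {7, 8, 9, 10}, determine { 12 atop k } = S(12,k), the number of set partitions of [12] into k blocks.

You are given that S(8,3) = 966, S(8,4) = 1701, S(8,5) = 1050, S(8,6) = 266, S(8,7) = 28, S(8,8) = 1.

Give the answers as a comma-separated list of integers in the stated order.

627396, 159027, 22275, 1705

row 9: T[9][4]=4·1701+966=7770  T[9][5]=5·1050+1701=6951  T[9][6]=6·266+1050=2646  T[9][7]=7·28+266=462  T[9][8]=8·1+28=36  T[9][9]=9·0+1=1
row 10: T[10][5]=5·6951+7770=42525  T[10][6]=6·2646+6951=22827  T[10][7]=7·462+2646=5880  T[10][8]=8·36+462=750  T[10][9]=9·1+36=45  T[10][10]=10·0+1=1
row 11: T[11][6]=6·22827+42525=179487  T[11][7]=7·5880+22827=63987  T[11][8]=8·750+5880=11880  T[11][9]=9·45+750=1155  T[11][10]=10·1+45=55
row 12: T[12][7]=7·63987+179487=627396  T[12][8]=8·11880+63987=159027  T[12][9]=9·1155+11880=22275  T[12][10]=10·55+1155=1705
Read S(12,7) = 627396, S(12,8) = 159027, S(12,9) = 22275, S(12,10) = 1705.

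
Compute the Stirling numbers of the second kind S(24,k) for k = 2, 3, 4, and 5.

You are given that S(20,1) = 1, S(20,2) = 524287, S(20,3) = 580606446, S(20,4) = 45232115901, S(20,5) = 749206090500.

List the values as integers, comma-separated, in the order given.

8388607, 47063200806, 11681056634501, 485000783495250

i=21: T(21,1)=0+1·1=1 | T(21,2)=1+2·524287=1048575 | T(21,3)=524287+3·580606446=1742343625 | T(21,4)=580606446+4·45232115901=181509070050 | T(21,5)=45232115901+5·749206090500=3791262568401
i=22: T(22,1)=0+1·1=1 | T(22,2)=1+2·1048575=2097151 | T(22,3)=1048575+3·1742343625=5228079450 | T(22,4)=1742343625+4·181509070050=727778623825 | T(22,5)=181509070050+5·3791262568401=19137821912055
i=23: T(23,1)=0+1·1=1 | T(23,2)=1+2·2097151=4194303 | T(23,3)=2097151+3·5228079450=15686335501 | T(23,4)=5228079450+4·727778623825=2916342574750 | T(23,5)=727778623825+5·19137821912055=96416888184100
i=24: T(24,2)=1+2·4194303=8388607 | T(24,3)=4194303+3·15686335501=47063200806 | T(24,4)=15686335501+4·2916342574750=11681056634501 | T(24,5)=2916342574750+5·96416888184100=485000783495250
Read S(24,2) = 8388607, S(24,3) = 47063200806, S(24,4) = 11681056634501, S(24,5) = 485000783495250.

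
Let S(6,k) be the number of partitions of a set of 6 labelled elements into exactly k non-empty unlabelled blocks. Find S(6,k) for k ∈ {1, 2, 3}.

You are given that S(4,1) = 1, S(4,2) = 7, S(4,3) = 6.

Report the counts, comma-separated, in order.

1, 31, 90

row 5: T[5][1]=1·1+0=1  T[5][2]=2·7+1=15  T[5][3]=3·6+7=25
row 6: T[6][1]=1·1+0=1  T[6][2]=2·15+1=31  T[6][3]=3·25+15=90
Read S(6,1) = 1, S(6,2) = 31, S(6,3) = 90.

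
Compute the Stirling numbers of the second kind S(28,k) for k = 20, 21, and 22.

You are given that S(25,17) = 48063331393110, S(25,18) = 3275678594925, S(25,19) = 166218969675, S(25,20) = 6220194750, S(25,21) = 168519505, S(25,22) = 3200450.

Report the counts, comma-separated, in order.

@26  (26,18):3275678594925·18+48063331393110→107025546101760, (26,19):166218969675·19+3275678594925→6433839018750, (26,20):6220194750·20+166218969675→290622864675, (26,21):168519505·21+6220194750→9759104355, (26,22):3200450·22+168519505→238929405
@27  (27,19):6433839018750·19+107025546101760→229268487458010, (27,20):290622864675·20+6433839018750→12246296312250, (27,21):9759104355·21+290622864675→495564056130, (27,22):238929405·22+9759104355→15015551265
@28  (28,20):12246296312250·20+229268487458010→474194413703010, (28,21):495564056130·21+12246296312250→22653141490980, (28,22):15015551265·22+495564056130→825906183960
Read S(28,20) = 474194413703010, S(28,21) = 22653141490980, S(28,22) = 825906183960.

474194413703010, 22653141490980, 825906183960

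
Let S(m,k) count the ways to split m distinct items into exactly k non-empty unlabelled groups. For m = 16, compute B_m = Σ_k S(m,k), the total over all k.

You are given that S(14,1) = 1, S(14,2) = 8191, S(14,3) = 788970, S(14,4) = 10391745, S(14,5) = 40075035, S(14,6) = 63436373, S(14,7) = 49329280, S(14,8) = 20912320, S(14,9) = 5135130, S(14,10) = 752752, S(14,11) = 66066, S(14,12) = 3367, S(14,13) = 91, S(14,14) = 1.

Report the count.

row 15: T[15][1]=1·1+0=1  T[15][2]=2·8191+1=16383  T[15][3]=3·788970+8191=2375101  T[15][4]=4·10391745+788970=42355950  T[15][5]=5·40075035+10391745=210766920  T[15][6]=6·63436373+40075035=420693273  T[15][7]=7·49329280+63436373=408741333  T[15][8]=8·20912320+49329280=216627840  T[15][9]=9·5135130+20912320=67128490  T[15][10]=10·752752+5135130=12662650  T[15][11]=11·66066+752752=1479478  T[15][12]=12·3367+66066=106470  T[15][13]=13·91+3367=4550  T[15][14]=14·1+91=105  T[15][15]=15·0+1=1
row 16: T[16][1]=1·1+0=1  T[16][2]=2·16383+1=32767  T[16][3]=3·2375101+16383=7141686  T[16][4]=4·42355950+2375101=171798901  T[16][5]=5·210766920+42355950=1096190550  T[16][6]=6·420693273+210766920=2734926558  T[16][7]=7·408741333+420693273=3281882604  T[16][8]=8·216627840+408741333=2141764053  T[16][9]=9·67128490+216627840=820784250  T[16][10]=10·12662650+67128490=193754990  T[16][11]=11·1479478+12662650=28936908  T[16][12]=12·106470+1479478=2757118  T[16][13]=13·4550+106470=165620  T[16][14]=14·105+4550=6020  T[16][15]=15·1+105=120  T[16][16]=16·0+1=1
B_16 = ΣS(16,k) = 1+32767+7141686+171798901+1096190550+2734926558+3281882604+2141764053+820784250+193754990+28936908+2757118+165620+6020+120+1 = 10480142147

10480142147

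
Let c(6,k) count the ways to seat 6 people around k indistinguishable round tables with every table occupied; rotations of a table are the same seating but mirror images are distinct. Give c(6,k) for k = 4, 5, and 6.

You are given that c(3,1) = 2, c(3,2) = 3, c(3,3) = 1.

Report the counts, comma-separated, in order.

row 4: T[4][2]=3·3+2=11  T[4][3]=3·1+3=6  T[4][4]=3·0+1=1
row 5: T[5][3]=4·6+11=35  T[5][4]=4·1+6=10  T[5][5]=4·0+1=1
row 6: T[6][4]=5·10+35=85  T[6][5]=5·1+10=15  T[6][6]=5·0+1=1
Read c(6,4) = 85, c(6,5) = 15, c(6,6) = 1.

85, 15, 1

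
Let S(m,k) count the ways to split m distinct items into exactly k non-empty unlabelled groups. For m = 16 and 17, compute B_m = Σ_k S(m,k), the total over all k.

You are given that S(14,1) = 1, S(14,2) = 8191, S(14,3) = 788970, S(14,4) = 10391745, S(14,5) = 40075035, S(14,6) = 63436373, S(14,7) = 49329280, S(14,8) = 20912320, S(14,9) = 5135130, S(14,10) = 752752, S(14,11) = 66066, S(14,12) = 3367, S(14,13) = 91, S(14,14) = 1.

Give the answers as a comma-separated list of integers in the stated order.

row 15: T[15][1]=1·1+0=1  T[15][2]=2·8191+1=16383  T[15][3]=3·788970+8191=2375101  T[15][4]=4·10391745+788970=42355950  T[15][5]=5·40075035+10391745=210766920  T[15][6]=6·63436373+40075035=420693273  T[15][7]=7·49329280+63436373=408741333  T[15][8]=8·20912320+49329280=216627840  T[15][9]=9·5135130+20912320=67128490  T[15][10]=10·752752+5135130=12662650  T[15][11]=11·66066+752752=1479478  T[15][12]=12·3367+66066=106470  T[15][13]=13·91+3367=4550  T[15][14]=14·1+91=105  T[15][15]=15·0+1=1
row 16: T[16][1]=1·1+0=1  T[16][2]=2·16383+1=32767  T[16][3]=3·2375101+16383=7141686  T[16][4]=4·42355950+2375101=171798901  T[16][5]=5·210766920+42355950=1096190550  T[16][6]=6·420693273+210766920=2734926558  T[16][7]=7·408741333+420693273=3281882604  T[16][8]=8·216627840+408741333=2141764053  T[16][9]=9·67128490+216627840=820784250  T[16][10]=10·12662650+67128490=193754990  T[16][11]=11·1479478+12662650=28936908  T[16][12]=12·106470+1479478=2757118  T[16][13]=13·4550+106470=165620  T[16][14]=14·105+4550=6020  T[16][15]=15·1+105=120  T[16][16]=16·0+1=1
row 17: T[17][1]=1·1+0=1  T[17][2]=2·32767+1=65535  T[17][3]=3·7141686+32767=21457825  T[17][4]=4·171798901+7141686=694337290  T[17][5]=5·1096190550+171798901=5652751651  T[17][6]=6·2734926558+1096190550=17505749898  T[17][7]=7·3281882604+2734926558=25708104786  T[17][8]=8·2141764053+3281882604=20415995028  T[17][9]=9·820784250+2141764053=9528822303  T[17][10]=10·193754990+820784250=2758334150  T[17][11]=11·28936908+193754990=512060978  T[17][12]=12·2757118+28936908=62022324  T[17][13]=13·165620+2757118=4910178  T[17][14]=14·6020+165620=249900  T[17][15]=15·120+6020=7820  T[17][16]=16·1+120=136  T[17][17]=17·0+1=1
B_16 = ΣS(16,k) = 1+32767+7141686+171798901+1096190550+2734926558+3281882604+2141764053+820784250+193754990+28936908+2757118+165620+6020+120+1 = 10480142147
B_17 = ΣS(17,k) = 1+65535+21457825+694337290+5652751651+17505749898+25708104786+20415995028+9528822303+2758334150+512060978+62022324+4910178+249900+7820+136+1 = 82864869804

10480142147, 82864869804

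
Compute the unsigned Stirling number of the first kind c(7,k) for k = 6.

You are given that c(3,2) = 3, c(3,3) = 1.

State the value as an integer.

21

row 4: T[4][3]=3·1+3=6  T[4][4]=3·0+1=1
row 5: T[5][4]=4·1+6=10  T[5][5]=4·0+1=1
row 6: T[6][5]=5·1+10=15  T[6][6]=5·0+1=1
row 7: T[7][6]=6·1+15=21
Read c(7,6) = 21.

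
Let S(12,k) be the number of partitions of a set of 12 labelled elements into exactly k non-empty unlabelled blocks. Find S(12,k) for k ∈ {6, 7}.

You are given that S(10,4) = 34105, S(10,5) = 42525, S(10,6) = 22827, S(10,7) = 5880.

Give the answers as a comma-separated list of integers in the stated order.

row 11: T[11][5]=5·42525+34105=246730  T[11][6]=6·22827+42525=179487  T[11][7]=7·5880+22827=63987
row 12: T[12][6]=6·179487+246730=1323652  T[12][7]=7·63987+179487=627396
Read S(12,6) = 1323652, S(12,7) = 627396.

1323652, 627396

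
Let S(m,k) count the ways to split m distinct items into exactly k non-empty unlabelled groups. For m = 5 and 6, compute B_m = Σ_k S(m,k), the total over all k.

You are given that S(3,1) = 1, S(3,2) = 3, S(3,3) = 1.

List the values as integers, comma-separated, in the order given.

52, 203

row 4: T[4][1]=1·1+0=1  T[4][2]=2·3+1=7  T[4][3]=3·1+3=6  T[4][4]=4·0+1=1
row 5: T[5][1]=1·1+0=1  T[5][2]=2·7+1=15  T[5][3]=3·6+7=25  T[5][4]=4·1+6=10  T[5][5]=5·0+1=1
row 6: T[6][1]=1·1+0=1  T[6][2]=2·15+1=31  T[6][3]=3·25+15=90  T[6][4]=4·10+25=65  T[6][5]=5·1+10=15  T[6][6]=6·0+1=1
B_5 = ΣS(5,k) = 1+15+25+10+1 = 52
B_6 = ΣS(6,k) = 1+31+90+65+15+1 = 203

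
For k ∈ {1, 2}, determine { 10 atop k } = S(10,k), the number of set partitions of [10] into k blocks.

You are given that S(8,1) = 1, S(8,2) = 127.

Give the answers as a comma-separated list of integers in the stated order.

1, 511

r9: T_9,1=1×1+0=1; T_9,2=2×127+1=255
r10: T_10,1=1×1+0=1; T_10,2=2×255+1=511
Read S(10,1) = 1, S(10,2) = 511.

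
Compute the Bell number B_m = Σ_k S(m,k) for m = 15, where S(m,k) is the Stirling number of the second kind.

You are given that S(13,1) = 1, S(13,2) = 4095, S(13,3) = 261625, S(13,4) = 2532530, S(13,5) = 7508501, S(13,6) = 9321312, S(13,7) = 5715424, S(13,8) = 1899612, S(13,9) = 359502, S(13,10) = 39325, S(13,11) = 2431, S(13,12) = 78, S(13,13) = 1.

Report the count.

1382958545

i=14: T(14,1)=0+1·1=1 | T(14,2)=1+2·4095=8191 | T(14,3)=4095+3·261625=788970 | T(14,4)=261625+4·2532530=10391745 | T(14,5)=2532530+5·7508501=40075035 | T(14,6)=7508501+6·9321312=63436373 | T(14,7)=9321312+7·5715424=49329280 | T(14,8)=5715424+8·1899612=20912320 | T(14,9)=1899612+9·359502=5135130 | T(14,10)=359502+10·39325=752752 | T(14,11)=39325+11·2431=66066 | T(14,12)=2431+12·78=3367 | T(14,13)=78+13·1=91 | T(14,14)=1+14·0=1
i=15: T(15,1)=0+1·1=1 | T(15,2)=1+2·8191=16383 | T(15,3)=8191+3·788970=2375101 | T(15,4)=788970+4·10391745=42355950 | T(15,5)=10391745+5·40075035=210766920 | T(15,6)=40075035+6·63436373=420693273 | T(15,7)=63436373+7·49329280=408741333 | T(15,8)=49329280+8·20912320=216627840 | T(15,9)=20912320+9·5135130=67128490 | T(15,10)=5135130+10·752752=12662650 | T(15,11)=752752+11·66066=1479478 | T(15,12)=66066+12·3367=106470 | T(15,13)=3367+13·91=4550 | T(15,14)=91+14·1=105 | T(15,15)=1+15·0=1
B_15 = ΣS(15,k) = 1+16383+2375101+42355950+210766920+420693273+408741333+216627840+67128490+12662650+1479478+106470+4550+105+1 = 1382958545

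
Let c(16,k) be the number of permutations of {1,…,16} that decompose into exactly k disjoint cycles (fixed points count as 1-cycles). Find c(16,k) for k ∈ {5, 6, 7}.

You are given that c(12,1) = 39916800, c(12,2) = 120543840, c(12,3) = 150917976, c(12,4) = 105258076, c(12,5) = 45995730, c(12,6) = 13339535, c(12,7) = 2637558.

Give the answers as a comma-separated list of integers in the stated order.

2706813345600, 1009672107080, 272803210680

[13] T[13,2]:12*120543840+39916800=1486442880 · T[13,3]:12*150917976+120543840=1931559552 · T[13,4]:12*105258076+150917976=1414014888 · T[13,5]:12*45995730+105258076=657206836 · T[13,6]:12*13339535+45995730=206070150 · T[13,7]:12*2637558+13339535=44990231
[14] T[14,3]:13*1931559552+1486442880=26596717056 · T[14,4]:13*1414014888+1931559552=20313753096 · T[14,5]:13*657206836+1414014888=9957703756 · T[14,6]:13*206070150+657206836=3336118786 · T[14,7]:13*44990231+206070150=790943153
[15] T[15,4]:14*20313753096+26596717056=310989260400 · T[15,5]:14*9957703756+20313753096=159721605680 · T[15,6]:14*3336118786+9957703756=56663366760 · T[15,7]:14*790943153+3336118786=14409322928
[16] T[16,5]:15*159721605680+310989260400=2706813345600 · T[16,6]:15*56663366760+159721605680=1009672107080 · T[16,7]:15*14409322928+56663366760=272803210680
Read c(16,5) = 2706813345600, c(16,6) = 1009672107080, c(16,7) = 272803210680.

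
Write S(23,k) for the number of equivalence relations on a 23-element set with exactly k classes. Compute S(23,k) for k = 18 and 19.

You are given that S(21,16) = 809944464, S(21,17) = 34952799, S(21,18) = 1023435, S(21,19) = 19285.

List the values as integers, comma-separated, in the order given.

2364885369, 79781779

@22  (22,17):34952799·17+809944464→1404142047, (22,18):1023435·18+34952799→53374629, (22,19):19285·19+1023435→1389850
@23  (23,18):53374629·18+1404142047→2364885369, (23,19):1389850·19+53374629→79781779
Read S(23,18) = 2364885369, S(23,19) = 79781779.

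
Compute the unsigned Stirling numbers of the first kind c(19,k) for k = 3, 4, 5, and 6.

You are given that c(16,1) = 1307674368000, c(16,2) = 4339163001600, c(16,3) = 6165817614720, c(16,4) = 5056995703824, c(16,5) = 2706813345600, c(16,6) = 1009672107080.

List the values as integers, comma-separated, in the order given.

@17  (17,1):1307674368000·16+0→20922789888000, (17,2):4339163001600·16+1307674368000→70734282393600, (17,3):6165817614720·16+4339163001600→102992244837120, (17,4):5056995703824·16+6165817614720→87077748875904, (17,5):2706813345600·16+5056995703824→48366009233424, (17,6):1009672107080·16+2706813345600→18861567058880
@18  (18,2):70734282393600·17+20922789888000→1223405590579200, (18,3):102992244837120·17+70734282393600→1821602444624640, (18,4):87077748875904·17+102992244837120→1583313975727488, (18,5):48366009233424·17+87077748875904→909299905844112, (18,6):18861567058880·17+48366009233424→369012649234384
@19  (19,3):1821602444624640·18+1223405590579200→34012249593822720, (19,4):1583313975727488·18+1821602444624640→30321254007719424, (19,5):909299905844112·18+1583313975727488→17950712280921504, (19,6):369012649234384·18+909299905844112→7551527592063024
Read c(19,3) = 34012249593822720, c(19,4) = 30321254007719424, c(19,5) = 17950712280921504, c(19,6) = 7551527592063024.

34012249593822720, 30321254007719424, 17950712280921504, 7551527592063024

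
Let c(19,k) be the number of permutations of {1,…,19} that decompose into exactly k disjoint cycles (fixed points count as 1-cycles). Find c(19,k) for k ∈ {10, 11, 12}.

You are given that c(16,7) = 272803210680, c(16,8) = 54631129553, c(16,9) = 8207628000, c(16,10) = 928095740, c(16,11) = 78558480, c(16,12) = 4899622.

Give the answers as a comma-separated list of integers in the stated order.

@17  (17,8):54631129553·16+272803210680→1146901283528, (17,9):8207628000·16+54631129553→185953177553, (17,10):928095740·16+8207628000→23057159840, (17,11):78558480·16+928095740→2185031420, (17,12):4899622·16+78558480→156952432
@18  (18,9):185953177553·17+1146901283528→4308105301929, (18,10):23057159840·17+185953177553→577924894833, (18,11):2185031420·17+23057159840→60202693980, (18,12):156952432·17+2185031420→4853222764
@19  (19,10):577924894833·18+4308105301929→14710753408923, (19,11):60202693980·18+577924894833→1661573386473, (19,12):4853222764·18+60202693980→147560703732
Read c(19,10) = 14710753408923, c(19,11) = 1661573386473, c(19,12) = 147560703732.

14710753408923, 1661573386473, 147560703732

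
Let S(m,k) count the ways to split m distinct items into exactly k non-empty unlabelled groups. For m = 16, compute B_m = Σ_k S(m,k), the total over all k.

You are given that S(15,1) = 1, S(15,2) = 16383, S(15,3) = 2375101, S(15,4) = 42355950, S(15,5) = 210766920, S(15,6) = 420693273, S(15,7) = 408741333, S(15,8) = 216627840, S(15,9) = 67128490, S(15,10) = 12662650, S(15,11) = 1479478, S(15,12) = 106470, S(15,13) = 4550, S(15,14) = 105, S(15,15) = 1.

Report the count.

r16: T_16,1=1×1+0=1; T_16,2=2×16383+1=32767; T_16,3=3×2375101+16383=7141686; T_16,4=4×42355950+2375101=171798901; T_16,5=5×210766920+42355950=1096190550; T_16,6=6×420693273+210766920=2734926558; T_16,7=7×408741333+420693273=3281882604; T_16,8=8×216627840+408741333=2141764053; T_16,9=9×67128490+216627840=820784250; T_16,10=10×12662650+67128490=193754990; T_16,11=11×1479478+12662650=28936908; T_16,12=12×106470+1479478=2757118; T_16,13=13×4550+106470=165620; T_16,14=14×105+4550=6020; T_16,15=15×1+105=120; T_16,16=16×0+1=1
B_16 = ΣS(16,k) = 1+32767+7141686+171798901+1096190550+2734926558+3281882604+2141764053+820784250+193754990+28936908+2757118+165620+6020+120+1 = 10480142147

10480142147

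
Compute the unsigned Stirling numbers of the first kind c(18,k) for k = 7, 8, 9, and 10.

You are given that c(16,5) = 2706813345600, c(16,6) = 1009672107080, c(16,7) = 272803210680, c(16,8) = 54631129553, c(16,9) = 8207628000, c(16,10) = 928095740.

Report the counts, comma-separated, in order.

i=17: T(17,6)=2706813345600+16·1009672107080=18861567058880 | T(17,7)=1009672107080+16·272803210680=5374523477960 | T(17,8)=272803210680+16·54631129553=1146901283528 | T(17,9)=54631129553+16·8207628000=185953177553 | T(17,10)=8207628000+16·928095740=23057159840
i=18: T(18,7)=18861567058880+17·5374523477960=110228466184200 | T(18,8)=5374523477960+17·1146901283528=24871845297936 | T(18,9)=1146901283528+17·185953177553=4308105301929 | T(18,10)=185953177553+17·23057159840=577924894833
Read c(18,7) = 110228466184200, c(18,8) = 24871845297936, c(18,9) = 4308105301929, c(18,10) = 577924894833.

110228466184200, 24871845297936, 4308105301929, 577924894833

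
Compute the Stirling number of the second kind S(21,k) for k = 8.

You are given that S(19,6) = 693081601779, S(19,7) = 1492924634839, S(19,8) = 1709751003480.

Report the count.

r20: T_20,7=7×1492924634839+693081601779=11143554045652; T_20,8=8×1709751003480+1492924634839=15170932662679
r21: T_21,8=8×15170932662679+11143554045652=132511015347084
Read S(21,8) = 132511015347084.

132511015347084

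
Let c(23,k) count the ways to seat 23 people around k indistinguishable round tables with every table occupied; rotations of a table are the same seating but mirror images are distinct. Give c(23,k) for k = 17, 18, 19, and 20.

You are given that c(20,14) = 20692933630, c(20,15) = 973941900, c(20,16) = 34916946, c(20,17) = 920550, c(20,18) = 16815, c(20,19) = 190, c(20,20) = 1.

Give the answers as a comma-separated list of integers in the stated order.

136717357942, 4546047198, 116896626, 2240315

[21] T[21,15]:20*973941900+20692933630=40171771630 · T[21,16]:20*34916946+973941900=1672280820 · T[21,17]:20*920550+34916946=53327946 · T[21,18]:20*16815+920550=1256850 · T[21,19]:20*190+16815=20615 · T[21,20]:20*1+190=210
[22] T[22,16]:21*1672280820+40171771630=75289668850 · T[22,17]:21*53327946+1672280820=2792167686 · T[22,18]:21*1256850+53327946=79721796 · T[22,19]:21*20615+1256850=1689765 · T[22,20]:21*210+20615=25025
[23] T[23,17]:22*2792167686+75289668850=136717357942 · T[23,18]:22*79721796+2792167686=4546047198 · T[23,19]:22*1689765+79721796=116896626 · T[23,20]:22*25025+1689765=2240315
Read c(23,17) = 136717357942, c(23,18) = 4546047198, c(23,19) = 116896626, c(23,20) = 2240315.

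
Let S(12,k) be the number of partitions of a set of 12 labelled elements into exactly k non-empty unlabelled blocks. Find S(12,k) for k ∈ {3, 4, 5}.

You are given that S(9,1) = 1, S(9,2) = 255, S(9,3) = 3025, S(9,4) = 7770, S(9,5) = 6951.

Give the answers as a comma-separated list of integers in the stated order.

r10: T_10,1=1×1+0=1; T_10,2=2×255+1=511; T_10,3=3×3025+255=9330; T_10,4=4×7770+3025=34105; T_10,5=5×6951+7770=42525
r11: T_11,2=2×511+1=1023; T_11,3=3×9330+511=28501; T_11,4=4×34105+9330=145750; T_11,5=5×42525+34105=246730
r12: T_12,3=3×28501+1023=86526; T_12,4=4×145750+28501=611501; T_12,5=5×246730+145750=1379400
Read S(12,3) = 86526, S(12,4) = 611501, S(12,5) = 1379400.

86526, 611501, 1379400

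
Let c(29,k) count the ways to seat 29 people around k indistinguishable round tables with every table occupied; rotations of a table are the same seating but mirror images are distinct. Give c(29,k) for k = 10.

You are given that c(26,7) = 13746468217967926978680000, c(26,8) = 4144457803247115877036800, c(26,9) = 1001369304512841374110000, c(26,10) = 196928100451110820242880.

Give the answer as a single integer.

6409259592413089839517170080

i=27: T(27,8)=13746468217967926978680000+26·4144457803247115877036800=121502371102392939781636800 | T(27,9)=4144457803247115877036800+26·1001369304512841374110000=30180059720580991603896800 | T(27,10)=1001369304512841374110000+26·196928100451110820242880=6121499916241722700424880
i=28: T(28,9)=121502371102392939781636800+27·30180059720580991603896800=936363983558079713086850400 | T(28,10)=30180059720580991603896800+27·6121499916241722700424880=195460557459107504515368560
i=29: T(29,10)=936363983558079713086850400+28·195460557459107504515368560=6409259592413089839517170080
Read c(29,10) = 6409259592413089839517170080.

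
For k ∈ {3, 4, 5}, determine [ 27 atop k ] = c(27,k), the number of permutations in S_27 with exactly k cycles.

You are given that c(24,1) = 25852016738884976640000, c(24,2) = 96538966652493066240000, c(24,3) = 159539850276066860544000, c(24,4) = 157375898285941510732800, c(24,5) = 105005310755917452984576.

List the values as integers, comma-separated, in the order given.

@25  (25,1):25852016738884976640000·24+0→620448401733239439360000, (25,2):96538966652493066240000·24+25852016738884976640000→2342787216398718566400000, (25,3):159539850276066860544000·24+96538966652493066240000→3925495373278097719296000, (25,4):157375898285941510732800·24+159539850276066860544000→3936561409138663118131200, (25,5):105005310755917452984576·24+157375898285941510732800→2677503356427960382362624
@26  (26,2):2342787216398718566400000·25+620448401733239439360000→59190128811701203599360000, (26,3):3925495373278097719296000·25+2342787216398718566400000→100480171548351161548800000, (26,4):3936561409138663118131200·25+3925495373278097719296000→102339530601744675672576000, (26,5):2677503356427960382362624·25+3936561409138663118131200→70874145319837672677196800
@27  (27,3):100480171548351161548800000·26+59190128811701203599360000→2671674589068831403868160000, (27,4):102339530601744675672576000·26+100480171548351161548800000→2761307967193712729035776000, (27,5):70874145319837672677196800·26+102339530601744675672576000→1945067308917524165279692800
Read c(27,3) = 2671674589068831403868160000, c(27,4) = 2761307967193712729035776000, c(27,5) = 1945067308917524165279692800.

2671674589068831403868160000, 2761307967193712729035776000, 1945067308917524165279692800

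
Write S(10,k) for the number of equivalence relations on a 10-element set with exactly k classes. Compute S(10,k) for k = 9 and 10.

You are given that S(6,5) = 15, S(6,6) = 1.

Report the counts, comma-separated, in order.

45, 1

r7: T_7,6=6×1+15=21; T_7,7=7×0+1=1
r8: T_8,7=7×1+21=28; T_8,8=8×0+1=1
r9: T_9,8=8×1+28=36; T_9,9=9×0+1=1
r10: T_10,9=9×1+36=45; T_10,10=10×0+1=1
Read S(10,9) = 45, S(10,10) = 1.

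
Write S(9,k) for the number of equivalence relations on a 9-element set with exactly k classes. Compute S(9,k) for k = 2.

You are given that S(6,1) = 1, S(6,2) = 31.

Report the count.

row 7: T[7][1]=1·1+0=1  T[7][2]=2·31+1=63
row 8: T[8][1]=1·1+0=1  T[8][2]=2·63+1=127
row 9: T[9][2]=2·127+1=255
Read S(9,2) = 255.

255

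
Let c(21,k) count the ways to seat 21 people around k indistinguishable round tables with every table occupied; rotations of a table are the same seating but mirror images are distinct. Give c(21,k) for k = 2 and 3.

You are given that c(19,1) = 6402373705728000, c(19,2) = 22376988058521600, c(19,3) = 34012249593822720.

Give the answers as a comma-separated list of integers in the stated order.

[20] T[20,1]:19*6402373705728000+0=121645100408832000 · T[20,2]:19*22376988058521600+6402373705728000=431565146817638400 · T[20,3]:19*34012249593822720+22376988058521600=668609730341153280
[21] T[21,2]:20*431565146817638400+121645100408832000=8752948036761600000 · T[21,3]:20*668609730341153280+431565146817638400=13803759753640704000
Read c(21,2) = 8752948036761600000, c(21,3) = 13803759753640704000.

8752948036761600000, 13803759753640704000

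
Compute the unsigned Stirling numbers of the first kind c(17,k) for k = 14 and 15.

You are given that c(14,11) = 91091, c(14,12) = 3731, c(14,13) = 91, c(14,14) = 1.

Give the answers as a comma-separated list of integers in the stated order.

323680, 8500

r15: T_15,12=14×3731+91091=143325; T_15,13=14×91+3731=5005; T_15,14=14×1+91=105; T_15,15=14×0+1=1
r16: T_16,13=15×5005+143325=218400; T_16,14=15×105+5005=6580; T_16,15=15×1+105=120
r17: T_17,14=16×6580+218400=323680; T_17,15=16×120+6580=8500
Read c(17,14) = 323680, c(17,15) = 8500.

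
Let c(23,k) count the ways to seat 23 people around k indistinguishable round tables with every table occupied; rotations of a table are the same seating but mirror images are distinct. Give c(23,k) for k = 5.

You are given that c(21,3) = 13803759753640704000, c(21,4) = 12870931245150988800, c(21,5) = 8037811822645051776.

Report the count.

4280722865357147142912

row 22: T[22][4]=21·12870931245150988800+13803759753640704000=284093315901811468800  T[22][5]=21·8037811822645051776+12870931245150988800=181664979520697076096
row 23: T[23][5]=22·181664979520697076096+284093315901811468800=4280722865357147142912
Read c(23,5) = 4280722865357147142912.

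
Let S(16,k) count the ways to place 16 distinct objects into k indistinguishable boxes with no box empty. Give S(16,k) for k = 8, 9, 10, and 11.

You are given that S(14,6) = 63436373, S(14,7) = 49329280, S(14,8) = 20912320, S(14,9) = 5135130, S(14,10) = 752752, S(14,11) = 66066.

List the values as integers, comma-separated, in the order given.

i=15: T(15,7)=63436373+7·49329280=408741333 | T(15,8)=49329280+8·20912320=216627840 | T(15,9)=20912320+9·5135130=67128490 | T(15,10)=5135130+10·752752=12662650 | T(15,11)=752752+11·66066=1479478
i=16: T(16,8)=408741333+8·216627840=2141764053 | T(16,9)=216627840+9·67128490=820784250 | T(16,10)=67128490+10·12662650=193754990 | T(16,11)=12662650+11·1479478=28936908
Read S(16,8) = 2141764053, S(16,9) = 820784250, S(16,10) = 193754990, S(16,11) = 28936908.

2141764053, 820784250, 193754990, 28936908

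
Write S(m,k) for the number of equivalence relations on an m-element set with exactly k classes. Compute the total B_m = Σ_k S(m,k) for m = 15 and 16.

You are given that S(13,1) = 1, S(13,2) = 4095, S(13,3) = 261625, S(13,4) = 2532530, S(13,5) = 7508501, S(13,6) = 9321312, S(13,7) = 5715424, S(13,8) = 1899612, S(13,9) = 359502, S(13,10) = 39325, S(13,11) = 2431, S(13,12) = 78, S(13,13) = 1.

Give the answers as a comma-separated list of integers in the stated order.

1382958545, 10480142147

@14  (14,1):1·1+0→1, (14,2):4095·2+1→8191, (14,3):261625·3+4095→788970, (14,4):2532530·4+261625→10391745, (14,5):7508501·5+2532530→40075035, (14,6):9321312·6+7508501→63436373, (14,7):5715424·7+9321312→49329280, (14,8):1899612·8+5715424→20912320, (14,9):359502·9+1899612→5135130, (14,10):39325·10+359502→752752, (14,11):2431·11+39325→66066, (14,12):78·12+2431→3367, (14,13):1·13+78→91, (14,14):0·14+1→1
@15  (15,1):1·1+0→1, (15,2):8191·2+1→16383, (15,3):788970·3+8191→2375101, (15,4):10391745·4+788970→42355950, (15,5):40075035·5+10391745→210766920, (15,6):63436373·6+40075035→420693273, (15,7):49329280·7+63436373→408741333, (15,8):20912320·8+49329280→216627840, (15,9):5135130·9+20912320→67128490, (15,10):752752·10+5135130→12662650, (15,11):66066·11+752752→1479478, (15,12):3367·12+66066→106470, (15,13):91·13+3367→4550, (15,14):1·14+91→105, (15,15):0·15+1→1
@16  (16,1):1·1+0→1, (16,2):16383·2+1→32767, (16,3):2375101·3+16383→7141686, (16,4):42355950·4+2375101→171798901, (16,5):210766920·5+42355950→1096190550, (16,6):420693273·6+210766920→2734926558, (16,7):408741333·7+420693273→3281882604, (16,8):216627840·8+408741333→2141764053, (16,9):67128490·9+216627840→820784250, (16,10):12662650·10+67128490→193754990, (16,11):1479478·11+12662650→28936908, (16,12):106470·12+1479478→2757118, (16,13):4550·13+106470→165620, (16,14):105·14+4550→6020, (16,15):1·15+105→120, (16,16):0·16+1→1
B_15 = ΣS(15,k) = 1+16383+2375101+42355950+210766920+420693273+408741333+216627840+67128490+12662650+1479478+106470+4550+105+1 = 1382958545
B_16 = ΣS(16,k) = 1+32767+7141686+171798901+1096190550+2734926558+3281882604+2141764053+820784250+193754990+28936908+2757118+165620+6020+120+1 = 10480142147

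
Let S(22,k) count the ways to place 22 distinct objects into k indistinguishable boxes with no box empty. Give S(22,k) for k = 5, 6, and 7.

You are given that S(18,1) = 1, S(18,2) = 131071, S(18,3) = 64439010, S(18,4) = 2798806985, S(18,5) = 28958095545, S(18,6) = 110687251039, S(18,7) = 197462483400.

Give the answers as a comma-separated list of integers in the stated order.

19137821912055, 163305339345225, 602762379967440

r19: T_19,2=2×131071+1=262143; T_19,3=3×64439010+131071=193448101; T_19,4=4×2798806985+64439010=11259666950; T_19,5=5×28958095545+2798806985=147589284710; T_19,6=6×110687251039+28958095545=693081601779; T_19,7=7×197462483400+110687251039=1492924634839
r20: T_20,3=3×193448101+262143=580606446; T_20,4=4×11259666950+193448101=45232115901; T_20,5=5×147589284710+11259666950=749206090500; T_20,6=6×693081601779+147589284710=4306078895384; T_20,7=7×1492924634839+693081601779=11143554045652
r21: T_21,4=4×45232115901+580606446=181509070050; T_21,5=5×749206090500+45232115901=3791262568401; T_21,6=6×4306078895384+749206090500=26585679462804; T_21,7=7×11143554045652+4306078895384=82310957214948
r22: T_22,5=5×3791262568401+181509070050=19137821912055; T_22,6=6×26585679462804+3791262568401=163305339345225; T_22,7=7×82310957214948+26585679462804=602762379967440
Read S(22,5) = 19137821912055, S(22,6) = 163305339345225, S(22,7) = 602762379967440.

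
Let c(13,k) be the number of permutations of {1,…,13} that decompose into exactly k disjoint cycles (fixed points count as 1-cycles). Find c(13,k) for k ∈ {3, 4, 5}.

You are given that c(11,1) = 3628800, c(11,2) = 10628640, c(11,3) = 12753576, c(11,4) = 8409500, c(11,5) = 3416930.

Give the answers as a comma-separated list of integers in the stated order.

i=12: T(12,2)=3628800+11·10628640=120543840 | T(12,3)=10628640+11·12753576=150917976 | T(12,4)=12753576+11·8409500=105258076 | T(12,5)=8409500+11·3416930=45995730
i=13: T(13,3)=120543840+12·150917976=1931559552 | T(13,4)=150917976+12·105258076=1414014888 | T(13,5)=105258076+12·45995730=657206836
Read c(13,3) = 1931559552, c(13,4) = 1414014888, c(13,5) = 657206836.

1931559552, 1414014888, 657206836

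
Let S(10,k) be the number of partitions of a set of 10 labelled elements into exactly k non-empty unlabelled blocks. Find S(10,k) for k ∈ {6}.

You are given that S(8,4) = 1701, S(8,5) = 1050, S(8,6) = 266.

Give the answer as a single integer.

@9  (9,5):1050·5+1701→6951, (9,6):266·6+1050→2646
@10  (10,6):2646·6+6951→22827
Read S(10,6) = 22827.

22827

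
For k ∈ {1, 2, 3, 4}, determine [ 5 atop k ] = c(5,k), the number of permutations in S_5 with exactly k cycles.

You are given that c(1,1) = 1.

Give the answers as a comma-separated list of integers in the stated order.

row 2: T[2][1]=1·1+0=1  T[2][2]=1·0+1=1
row 3: T[3][1]=2·1+0=2  T[3][2]=2·1+1=3  T[3][3]=2·0+1=1
row 4: T[4][1]=3·2+0=6  T[4][2]=3·3+2=11  T[4][3]=3·1+3=6  T[4][4]=3·0+1=1
row 5: T[5][1]=4·6+0=24  T[5][2]=4·11+6=50  T[5][3]=4·6+11=35  T[5][4]=4·1+6=10
Read c(5,1) = 24, c(5,2) = 50, c(5,3) = 35, c(5,4) = 10.

24, 50, 35, 10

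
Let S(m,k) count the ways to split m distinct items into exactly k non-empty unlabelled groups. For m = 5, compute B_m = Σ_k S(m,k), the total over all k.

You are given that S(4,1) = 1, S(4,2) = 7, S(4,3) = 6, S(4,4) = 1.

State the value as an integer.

52

row 5: T[5][1]=1·1+0=1  T[5][2]=2·7+1=15  T[5][3]=3·6+7=25  T[5][4]=4·1+6=10  T[5][5]=5·0+1=1
B_5 = ΣS(5,k) = 1+15+25+10+1 = 52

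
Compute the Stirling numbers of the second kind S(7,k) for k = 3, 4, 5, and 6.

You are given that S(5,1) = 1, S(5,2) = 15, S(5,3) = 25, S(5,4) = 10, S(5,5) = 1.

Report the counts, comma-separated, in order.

301, 350, 140, 21

r6: T_6,2=2×15+1=31; T_6,3=3×25+15=90; T_6,4=4×10+25=65; T_6,5=5×1+10=15; T_6,6=6×0+1=1
r7: T_7,3=3×90+31=301; T_7,4=4×65+90=350; T_7,5=5×15+65=140; T_7,6=6×1+15=21
Read S(7,3) = 301, S(7,4) = 350, S(7,5) = 140, S(7,6) = 21.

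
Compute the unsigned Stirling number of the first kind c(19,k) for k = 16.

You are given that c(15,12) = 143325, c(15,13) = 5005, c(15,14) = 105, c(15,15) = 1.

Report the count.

i=16: T(16,13)=143325+15·5005=218400 | T(16,14)=5005+15·105=6580 | T(16,15)=105+15·1=120 | T(16,16)=1+15·0=1
i=17: T(17,14)=218400+16·6580=323680 | T(17,15)=6580+16·120=8500 | T(17,16)=120+16·1=136
i=18: T(18,15)=323680+17·8500=468180 | T(18,16)=8500+17·136=10812
i=19: T(19,16)=468180+18·10812=662796
Read c(19,16) = 662796.

662796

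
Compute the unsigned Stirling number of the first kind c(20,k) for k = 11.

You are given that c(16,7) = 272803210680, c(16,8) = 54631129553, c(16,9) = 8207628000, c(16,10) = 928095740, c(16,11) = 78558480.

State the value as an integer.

@17  (17,8):54631129553·16+272803210680→1146901283528, (17,9):8207628000·16+54631129553→185953177553, (17,10):928095740·16+8207628000→23057159840, (17,11):78558480·16+928095740→2185031420
@18  (18,9):185953177553·17+1146901283528→4308105301929, (18,10):23057159840·17+185953177553→577924894833, (18,11):2185031420·17+23057159840→60202693980
@19  (19,10):577924894833·18+4308105301929→14710753408923, (19,11):60202693980·18+577924894833→1661573386473
@20  (20,11):1661573386473·19+14710753408923→46280647751910
Read c(20,11) = 46280647751910.

46280647751910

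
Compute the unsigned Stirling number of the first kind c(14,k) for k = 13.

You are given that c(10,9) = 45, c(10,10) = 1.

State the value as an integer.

91

r11: T_11,10=10×1+45=55; T_11,11=10×0+1=1
r12: T_12,11=11×1+55=66; T_12,12=11×0+1=1
r13: T_13,12=12×1+66=78; T_13,13=12×0+1=1
r14: T_14,13=13×1+78=91
Read c(14,13) = 91.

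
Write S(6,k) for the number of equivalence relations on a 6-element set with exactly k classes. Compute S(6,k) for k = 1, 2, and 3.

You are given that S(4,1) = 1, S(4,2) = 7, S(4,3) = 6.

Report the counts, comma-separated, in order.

i=5: T(5,1)=0+1·1=1 | T(5,2)=1+2·7=15 | T(5,3)=7+3·6=25
i=6: T(6,1)=0+1·1=1 | T(6,2)=1+2·15=31 | T(6,3)=15+3·25=90
Read S(6,1) = 1, S(6,2) = 31, S(6,3) = 90.

1, 31, 90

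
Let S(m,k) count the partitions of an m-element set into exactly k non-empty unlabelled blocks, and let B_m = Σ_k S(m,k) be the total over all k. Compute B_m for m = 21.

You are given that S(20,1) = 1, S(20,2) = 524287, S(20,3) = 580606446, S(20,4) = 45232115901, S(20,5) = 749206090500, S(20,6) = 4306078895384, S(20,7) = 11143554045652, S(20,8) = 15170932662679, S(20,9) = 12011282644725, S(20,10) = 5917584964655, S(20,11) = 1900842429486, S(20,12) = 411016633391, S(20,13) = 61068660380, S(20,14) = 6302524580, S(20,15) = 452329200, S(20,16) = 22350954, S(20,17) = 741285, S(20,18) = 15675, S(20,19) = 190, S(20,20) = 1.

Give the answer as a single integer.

474869816156751

[21] T[21,1]:1*1+0=1 · T[21,2]:2*524287+1=1048575 · T[21,3]:3*580606446+524287=1742343625 · T[21,4]:4*45232115901+580606446=181509070050 · T[21,5]:5*749206090500+45232115901=3791262568401 · T[21,6]:6*4306078895384+749206090500=26585679462804 · T[21,7]:7*11143554045652+4306078895384=82310957214948 · T[21,8]:8*15170932662679+11143554045652=132511015347084 · T[21,9]:9*12011282644725+15170932662679=123272476465204 · T[21,10]:10*5917584964655+12011282644725=71187132291275 · T[21,11]:11*1900842429486+5917584964655=26826851689001 · T[21,12]:12*411016633391+1900842429486=6833042030178 · T[21,13]:13*61068660380+411016633391=1204909218331 · T[21,14]:14*6302524580+61068660380=149304004500 · T[21,15]:15*452329200+6302524580=13087462580 · T[21,16]:16*22350954+452329200=809944464 · T[21,17]:17*741285+22350954=34952799 · T[21,18]:18*15675+741285=1023435 · T[21,19]:19*190+15675=19285 · T[21,20]:20*1+190=210 · T[21,21]:21*0+1=1
B_21 = ΣS(21,k) = 1+1048575+1742343625+181509070050+3791262568401+26585679462804+82310957214948+132511015347084+123272476465204+71187132291275+26826851689001+6833042030178+1204909218331+149304004500+13087462580+809944464+34952799+1023435+19285+210+1 = 474869816156751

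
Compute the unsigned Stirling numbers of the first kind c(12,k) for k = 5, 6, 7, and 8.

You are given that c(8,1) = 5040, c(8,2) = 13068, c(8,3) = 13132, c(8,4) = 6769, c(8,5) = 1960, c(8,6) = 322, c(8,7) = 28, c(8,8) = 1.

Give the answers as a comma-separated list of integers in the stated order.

[9] T[9,2]:8*13068+5040=109584 · T[9,3]:8*13132+13068=118124 · T[9,4]:8*6769+13132=67284 · T[9,5]:8*1960+6769=22449 · T[9,6]:8*322+1960=4536 · T[9,7]:8*28+322=546 · T[9,8]:8*1+28=36
[10] T[10,3]:9*118124+109584=1172700 · T[10,4]:9*67284+118124=723680 · T[10,5]:9*22449+67284=269325 · T[10,6]:9*4536+22449=63273 · T[10,7]:9*546+4536=9450 · T[10,8]:9*36+546=870
[11] T[11,4]:10*723680+1172700=8409500 · T[11,5]:10*269325+723680=3416930 · T[11,6]:10*63273+269325=902055 · T[11,7]:10*9450+63273=157773 · T[11,8]:10*870+9450=18150
[12] T[12,5]:11*3416930+8409500=45995730 · T[12,6]:11*902055+3416930=13339535 · T[12,7]:11*157773+902055=2637558 · T[12,8]:11*18150+157773=357423
Read c(12,5) = 45995730, c(12,6) = 13339535, c(12,7) = 2637558, c(12,8) = 357423.

45995730, 13339535, 2637558, 357423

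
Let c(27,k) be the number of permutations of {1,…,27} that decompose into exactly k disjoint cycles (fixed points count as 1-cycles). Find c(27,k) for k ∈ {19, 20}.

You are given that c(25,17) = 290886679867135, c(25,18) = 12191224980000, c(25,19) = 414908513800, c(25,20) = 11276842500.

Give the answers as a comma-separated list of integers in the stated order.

1182329687817135, 40681506808800

[26] T[26,18]:25*12191224980000+290886679867135=595667304367135 · T[26,19]:25*414908513800+12191224980000=22563937825000 · T[26,20]:25*11276842500+414908513800=696829576300
[27] T[27,19]:26*22563937825000+595667304367135=1182329687817135 · T[27,20]:26*696829576300+22563937825000=40681506808800
Read c(27,19) = 1182329687817135, c(27,20) = 40681506808800.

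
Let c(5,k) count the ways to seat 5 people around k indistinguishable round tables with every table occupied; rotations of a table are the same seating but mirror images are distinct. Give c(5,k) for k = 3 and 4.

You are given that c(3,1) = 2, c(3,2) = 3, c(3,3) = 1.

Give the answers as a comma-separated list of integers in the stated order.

35, 10

r4: T_4,2=3×3+2=11; T_4,3=3×1+3=6; T_4,4=3×0+1=1
r5: T_5,3=4×6+11=35; T_5,4=4×1+6=10
Read c(5,3) = 35, c(5,4) = 10.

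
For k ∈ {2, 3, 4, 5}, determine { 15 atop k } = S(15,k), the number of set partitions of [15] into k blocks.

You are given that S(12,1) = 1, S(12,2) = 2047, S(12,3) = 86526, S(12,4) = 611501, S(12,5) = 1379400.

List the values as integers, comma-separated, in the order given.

@13  (13,1):1·1+0→1, (13,2):2047·2+1→4095, (13,3):86526·3+2047→261625, (13,4):611501·4+86526→2532530, (13,5):1379400·5+611501→7508501
@14  (14,1):1·1+0→1, (14,2):4095·2+1→8191, (14,3):261625·3+4095→788970, (14,4):2532530·4+261625→10391745, (14,5):7508501·5+2532530→40075035
@15  (15,2):8191·2+1→16383, (15,3):788970·3+8191→2375101, (15,4):10391745·4+788970→42355950, (15,5):40075035·5+10391745→210766920
Read S(15,2) = 16383, S(15,3) = 2375101, S(15,4) = 42355950, S(15,5) = 210766920.

16383, 2375101, 42355950, 210766920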